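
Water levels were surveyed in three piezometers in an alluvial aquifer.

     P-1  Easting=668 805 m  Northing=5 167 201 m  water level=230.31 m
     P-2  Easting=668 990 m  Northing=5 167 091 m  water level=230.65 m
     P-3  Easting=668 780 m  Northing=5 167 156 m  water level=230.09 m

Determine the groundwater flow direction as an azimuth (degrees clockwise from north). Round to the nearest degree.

231°

Three-point gradient (reference P-1): Δ to P-2 = (185, -110, +0.34), Δ to P-3 = (-25, -45, -0.22).
∂h/∂x = +0.003567, ∂h/∂y = +0.002907 (det = -11075).
Flow direction (−∇h) has components (-0.003567 E, -0.002907 N).
Azimuth = atan2(E, N) = atan2(-0.003567, -0.002907) = 230.8° ≈ 231°.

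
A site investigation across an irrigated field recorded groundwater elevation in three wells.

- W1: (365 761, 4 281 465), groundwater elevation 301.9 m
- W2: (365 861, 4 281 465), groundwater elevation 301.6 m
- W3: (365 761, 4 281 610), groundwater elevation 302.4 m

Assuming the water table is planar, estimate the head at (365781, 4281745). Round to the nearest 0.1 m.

302.8 m

∂h/∂x = (301.6 − 301.9) / (365861 − 365761) = -0.003000
∂h/∂y = (302.4 − 301.9) / (4281610 − 4281465) = +0.003448
h(365781, 4281745) = 301.9 + (-0.003000)·(20) + (+0.003448)·(280) = 301.9 -0.060 +0.966 = 302.806 m.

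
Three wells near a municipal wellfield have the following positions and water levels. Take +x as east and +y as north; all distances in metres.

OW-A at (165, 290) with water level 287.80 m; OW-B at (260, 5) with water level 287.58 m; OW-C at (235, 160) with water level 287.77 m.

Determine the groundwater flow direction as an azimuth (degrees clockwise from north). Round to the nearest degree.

Three-point gradient (reference OW-A): Δ to OW-B = (95, -285, -0.22), Δ to OW-C = (70, -130, -0.03).
∂h/∂x = +0.002638, ∂h/∂y = +0.001651 (det = 7600).
Flow direction (−∇h) has components (-0.002638 E, -0.001651 N).
Azimuth = atan2(E, N) = atan2(-0.002638, -0.001651) = 238.0° ≈ 238°.

238°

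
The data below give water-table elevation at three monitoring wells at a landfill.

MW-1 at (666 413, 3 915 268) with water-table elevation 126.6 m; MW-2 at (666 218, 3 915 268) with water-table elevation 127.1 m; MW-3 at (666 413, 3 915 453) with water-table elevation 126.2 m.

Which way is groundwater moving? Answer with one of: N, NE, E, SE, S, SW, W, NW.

∂h/∂x = (127.1 − 126.6) / (666218 − 666413) = -0.002564
∂h/∂y = (126.2 − 126.6) / (3915453 − 3915268) = -0.002162
Flow = −∇h = (+0.002564 east, +0.002162 north), which points northeast.

NE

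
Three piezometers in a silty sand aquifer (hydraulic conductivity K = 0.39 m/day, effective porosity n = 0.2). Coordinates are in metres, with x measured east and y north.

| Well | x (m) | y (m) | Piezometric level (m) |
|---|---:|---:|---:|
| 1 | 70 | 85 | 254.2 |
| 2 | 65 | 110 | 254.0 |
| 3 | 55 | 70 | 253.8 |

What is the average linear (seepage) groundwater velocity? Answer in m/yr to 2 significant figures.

21 m/yr

With h = a·x + b·y + c and 1 as origin, the differences give:
  (-5)·a + 25·b = -0.2
  (-15)·a + (-15)·b = -0.4
Eliminate b (×(-15) and ×25, subtract): 450·a = 13.00 → a = ∂h/∂x = +0.02889
Back-substitute: b = ∂h/∂y = -0.002222.
|∇h| = √(0.02889² + -0.002222²) = 0.02898
Seepage velocity v = K·i/n = 0.39 × 0.02898 / 0.2 = 0.05651 m/day = 20.64 m/yr.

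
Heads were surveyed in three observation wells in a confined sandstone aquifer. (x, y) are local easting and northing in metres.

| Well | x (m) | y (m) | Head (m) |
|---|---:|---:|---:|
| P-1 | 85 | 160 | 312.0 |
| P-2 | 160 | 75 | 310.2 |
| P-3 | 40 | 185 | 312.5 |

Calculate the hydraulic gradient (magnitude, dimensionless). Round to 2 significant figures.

0.022

Three-point gradient (reference P-1): Δ to P-2 = (75, -85, -1.8), Δ to P-3 = (-45, 25, +0.5).
∂h/∂x = +0.001282, ∂h/∂y = +0.02231 (det = -1950).
|∇h| = √(0.001282² + 0.02231²) = 0.02235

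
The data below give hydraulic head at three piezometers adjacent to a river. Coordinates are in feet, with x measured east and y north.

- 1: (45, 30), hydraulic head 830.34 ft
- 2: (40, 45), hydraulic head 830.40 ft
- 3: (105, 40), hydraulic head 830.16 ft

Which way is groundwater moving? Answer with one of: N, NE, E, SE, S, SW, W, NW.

SE

With h = a·x + b·y + c and 1 as origin, the differences give:
  (-5)·a + 15·b = +0.06
  60·a + 10·b = -0.18
Eliminate b (×10 and ×15, subtract): -950·a = 3.300 → a = ∂h/∂x = -0.003474
Back-substitute: b = ∂h/∂y = +0.002842.
Flow = −∇h = (+0.003474 east, -0.002842 north), which points southeast.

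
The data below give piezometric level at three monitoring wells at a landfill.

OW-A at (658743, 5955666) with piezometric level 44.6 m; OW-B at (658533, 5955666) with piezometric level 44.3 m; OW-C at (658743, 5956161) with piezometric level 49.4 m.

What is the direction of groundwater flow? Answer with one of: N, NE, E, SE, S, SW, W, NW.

S

∂h/∂x = (44.3 − 44.6) / (658533 − 658743) = +0.001429
∂h/∂y = (49.4 − 44.6) / (5956161 − 5955666) = +0.009697
Flow = −∇h = (-0.001429 east, -0.009697 north), which points south.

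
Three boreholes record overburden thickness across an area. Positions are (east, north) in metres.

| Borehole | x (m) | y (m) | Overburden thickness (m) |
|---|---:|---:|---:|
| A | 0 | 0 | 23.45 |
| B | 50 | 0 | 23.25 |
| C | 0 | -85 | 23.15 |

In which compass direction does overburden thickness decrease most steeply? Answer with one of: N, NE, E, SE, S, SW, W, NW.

∂d/∂x = (23.25 − 23.45) / (50 − 0) = -0.004000
∂d/∂y = (23.15 − 23.45) / (-85 − 0) = +0.003529
Steepest decrease is along −∇f = (+0.004000 E, -0.003529 N) → southeast.

SE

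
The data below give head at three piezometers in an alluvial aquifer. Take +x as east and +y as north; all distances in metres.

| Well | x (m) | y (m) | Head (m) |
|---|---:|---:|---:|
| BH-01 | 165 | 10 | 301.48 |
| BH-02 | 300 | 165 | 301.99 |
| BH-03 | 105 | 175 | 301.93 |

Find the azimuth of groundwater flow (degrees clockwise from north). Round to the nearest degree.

Differences from BH-01: to BH-02 (Δx, Δy, Δh) = (135, 155, +0.51); to BH-03 = (-60, 165, +0.45).
Determinant of the coordinate differences = 135·165 − (-60)·155 = 31575.
∂h/∂x = [(+0.51)·165 − (+0.45)·155] / 31575 = +0.0004561
∂h/∂y = [135·(+0.45) − (-60)·(+0.51)] / 31575 = +0.002893
Flow direction (−∇h) has components (-0.0004561 E, -0.002893 N).
Azimuth = atan2(E, N) = atan2(-0.0004561, -0.002893) = 189.0° ≈ 189°.

189°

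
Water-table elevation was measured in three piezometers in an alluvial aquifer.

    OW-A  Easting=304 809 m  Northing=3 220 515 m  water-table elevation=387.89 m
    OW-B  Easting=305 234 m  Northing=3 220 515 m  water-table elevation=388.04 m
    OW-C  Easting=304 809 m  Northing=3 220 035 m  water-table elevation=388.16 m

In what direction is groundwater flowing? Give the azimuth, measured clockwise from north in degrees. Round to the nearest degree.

328°

∂h/∂x = (388.04 − 387.89) / (305234 − 304809) = +0.0003529
∂h/∂y = (388.16 − 387.89) / (3220035 − 3220515) = -0.0005625
Flow direction (−∇h) has components (-0.0003529 E, +0.0005625 N).
Azimuth = atan2(E, N) = atan2(-0.0003529, +0.0005625) = 327.9° ≈ 328°.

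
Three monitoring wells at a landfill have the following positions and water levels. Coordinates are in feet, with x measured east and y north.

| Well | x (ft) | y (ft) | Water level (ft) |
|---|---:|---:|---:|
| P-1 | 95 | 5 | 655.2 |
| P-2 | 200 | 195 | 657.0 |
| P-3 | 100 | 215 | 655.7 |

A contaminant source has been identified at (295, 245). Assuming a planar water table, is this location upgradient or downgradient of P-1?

Differences from P-1: to P-2 (Δx, Δy, Δh) = (105, 190, +1.8); to P-3 = (5, 210, +0.5).
Determinant of the coordinate differences = 105·210 − 5·190 = 21100.
∂h/∂x = [(+1.8)·210 − (+0.5)·190] / 21100 = +0.01341
∂h/∂y = [105·(+0.5) − 5·(+1.8)] / 21100 = +0.002062
Head at (295, 245) = 655.2 + (+0.01341)·(200) + (+0.002062)·(240) = 658.38 ft.
That is higher than the 655.2 ft at P-1, so the point is upgradient.

upgradient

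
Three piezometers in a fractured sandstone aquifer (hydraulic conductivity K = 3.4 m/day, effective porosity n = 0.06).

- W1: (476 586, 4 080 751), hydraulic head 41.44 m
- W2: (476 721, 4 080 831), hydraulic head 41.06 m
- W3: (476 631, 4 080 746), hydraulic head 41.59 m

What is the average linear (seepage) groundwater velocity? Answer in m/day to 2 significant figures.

0.51 m/day

Taking W1 as reference: W2−W1 = (135, 80, -0.38); W3−W1 = (45, -5, +0.15).
Determinant of the coordinate differences = 135·(-5) − 45·80 = -4275.
∂h/∂x = [(-0.38)·(-5) − (+0.15)·80] / -4275 = +0.002363
∂h/∂y = [135·(+0.15) − 45·(-0.38)] / -4275 = -0.008737
|∇h| = √(0.002363² + -0.008737²) = 0.009051
Seepage velocity v = K·i/n = 3.4 × 0.009051 / 0.06 = 0.5129 m/day.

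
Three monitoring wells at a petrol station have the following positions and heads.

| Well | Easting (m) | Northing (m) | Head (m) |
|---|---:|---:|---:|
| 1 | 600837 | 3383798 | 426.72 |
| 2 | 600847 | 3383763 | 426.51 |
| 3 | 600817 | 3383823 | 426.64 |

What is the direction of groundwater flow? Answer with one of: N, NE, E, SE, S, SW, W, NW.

SW

Taking 1 as reference: 2−1 = (10, -35, -0.21); 3−1 = (-20, 25, -0.08).
Determinant of the coordinate differences = 10·25 − (-20)·(-35) = -450.
∂h/∂x = [(-0.21)·25 − (-0.08)·(-35)] / -450 = +0.01789
∂h/∂y = [10·(-0.08) − (-20)·(-0.21)] / -450 = +0.01111
Flow = −∇h = (-0.01789 east, -0.01111 north), which points southwest.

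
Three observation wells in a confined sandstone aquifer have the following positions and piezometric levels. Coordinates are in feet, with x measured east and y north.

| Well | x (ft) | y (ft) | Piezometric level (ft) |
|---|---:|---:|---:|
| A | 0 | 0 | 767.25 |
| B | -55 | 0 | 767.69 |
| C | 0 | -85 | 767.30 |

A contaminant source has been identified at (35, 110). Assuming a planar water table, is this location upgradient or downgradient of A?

downgradient

∂h/∂x = (767.69 − 767.25) / (-55 − 0) = -0.008000
∂h/∂y = (767.30 − 767.25) / (-85 − 0) = -0.0005882
Head at (35, 110) = 767.25 + (-0.008000)·(35) + (-0.0005882)·(110) = 766.91 ft.
That is lower than the 767.25 ft at A, so the point is downgradient.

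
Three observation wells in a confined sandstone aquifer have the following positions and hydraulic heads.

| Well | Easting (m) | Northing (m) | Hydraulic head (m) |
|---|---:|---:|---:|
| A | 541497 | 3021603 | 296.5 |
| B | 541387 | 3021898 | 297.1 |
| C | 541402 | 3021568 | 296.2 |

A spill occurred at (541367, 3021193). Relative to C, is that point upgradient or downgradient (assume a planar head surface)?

downgradient

Taking A as reference: B−A = (-110, 295, +0.6); C−A = (-95, -35, -0.3).
Solve a·Δx + b·Δy = Δh: det = (-110)·(-35) − (-95)·295 = 31875.
∂h/∂x = [(+0.6)·(-35) − (-0.3)·295] / 31875 = +0.002118
∂h/∂y = [(-110)·(-0.3) − (-95)·(+0.6)] / 31875 = +0.002824
Head at (541367, 3021193) = 296.5 + (+0.002118)·(-130) + (+0.002824)·(-410) = 295.07 m.
That is lower than the 296.2 m at C, so the point is downgradient.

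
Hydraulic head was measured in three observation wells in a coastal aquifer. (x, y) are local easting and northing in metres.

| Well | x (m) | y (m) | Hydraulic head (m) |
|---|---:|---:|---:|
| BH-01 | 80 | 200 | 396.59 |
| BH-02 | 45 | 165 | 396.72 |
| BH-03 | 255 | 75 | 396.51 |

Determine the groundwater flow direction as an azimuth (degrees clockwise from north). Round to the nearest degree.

044°

With h = a·x + b·y + c and BH-01 as origin, the differences give:
  (-35)·a + (-35)·b = +0.13
  175·a + (-125)·b = -0.08
Eliminate b (×(-125) and ×(-35), subtract): 10500·a = -19.050 → a = ∂h/∂x = -0.001814
Back-substitute: b = ∂h/∂y = -0.001900.
Flow direction (−∇h) has components (+0.001814 E, +0.001900 N).
Azimuth = atan2(E, N) = atan2(+0.001814, +0.001900) = 43.7° ≈ 044°.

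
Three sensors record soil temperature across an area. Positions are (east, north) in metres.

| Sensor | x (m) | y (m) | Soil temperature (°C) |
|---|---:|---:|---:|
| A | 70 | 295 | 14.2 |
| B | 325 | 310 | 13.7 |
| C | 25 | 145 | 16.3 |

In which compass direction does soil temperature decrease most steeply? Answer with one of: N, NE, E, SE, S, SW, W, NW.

N

Taking A as reference: B−A = (255, 15, -0.5); C−A = (-45, -150, +2.1).
Solve a·Δx + b·Δy = ΔT: det = 255·(-150) − (-45)·15 = -37575.
∂T/∂x = [(-0.5)·(-150) − (+2.1)·15] / -37575 = -0.001158
∂T/∂y = [255·(+2.1) − (-45)·(-0.5)] / -37575 = -0.01365
Steepest decrease is along −∇f = (+0.001158 E, +0.01365 N) → north.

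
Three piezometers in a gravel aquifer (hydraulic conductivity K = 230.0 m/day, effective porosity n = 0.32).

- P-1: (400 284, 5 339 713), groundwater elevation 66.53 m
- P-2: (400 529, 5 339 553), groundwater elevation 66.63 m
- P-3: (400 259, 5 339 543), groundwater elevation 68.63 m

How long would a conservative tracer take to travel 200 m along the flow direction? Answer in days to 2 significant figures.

21 days

Three-point gradient (reference P-1): Δ to P-2 = (245, -160, +0.10), Δ to P-3 = (-25, -170, +2.10).
∂h/∂x = -0.006988, ∂h/∂y = -0.01133 (det = -45650).
|∇h| = √(-0.006988² + -0.01133²) = 0.01331
Seepage velocity v = K·i/n = 230.0 × 0.01331 / 0.32 = 9.567 m/day.
t = 200 / 9.567 = 20.91 days.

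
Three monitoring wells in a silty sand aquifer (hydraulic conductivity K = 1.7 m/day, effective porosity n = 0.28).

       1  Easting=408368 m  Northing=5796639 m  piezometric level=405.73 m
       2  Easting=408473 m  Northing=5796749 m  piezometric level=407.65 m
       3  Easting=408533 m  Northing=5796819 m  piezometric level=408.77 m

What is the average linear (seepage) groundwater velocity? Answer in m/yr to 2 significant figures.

Taking 1 as reference: 2−1 = (105, 110, +1.92); 3−1 = (165, 180, +3.04).
Solve a·Δx + b·Δy = Δh: det = 105·180 − 165·110 = 750.
∂h/∂x = [(+1.92)·180 − (+3.04)·110] / 750 = +0.01493
∂h/∂y = [105·(+3.04) − 165·(+1.92)] / 750 = +0.003200
|∇h| = √(0.01493² + 0.003200²) = 0.01527
Seepage velocity v = K·i/n = 1.7 × 0.01527 / 0.28 = 0.09271 m/day = 33.86 m/yr.

34 m/yr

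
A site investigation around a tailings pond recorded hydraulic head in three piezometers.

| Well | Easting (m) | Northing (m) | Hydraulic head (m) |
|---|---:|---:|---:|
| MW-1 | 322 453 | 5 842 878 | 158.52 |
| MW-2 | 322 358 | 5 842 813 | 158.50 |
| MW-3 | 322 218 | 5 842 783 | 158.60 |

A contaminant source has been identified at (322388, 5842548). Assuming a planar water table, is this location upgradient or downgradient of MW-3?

Three-point gradient (reference MW-1): Δ to MW-2 = (-95, -65, -0.02), Δ to MW-3 = (-235, -95, +0.08).
∂h/∂x = -0.001136, ∂h/∂y = +0.001968 (det = -6250).
Head at (322388, 5842548) = 158.52 + (-0.001136)·(-65) + (+0.001968)·(-330) = 157.94 m.
That is lower than the 158.60 m at MW-3, so the point is downgradient.

downgradient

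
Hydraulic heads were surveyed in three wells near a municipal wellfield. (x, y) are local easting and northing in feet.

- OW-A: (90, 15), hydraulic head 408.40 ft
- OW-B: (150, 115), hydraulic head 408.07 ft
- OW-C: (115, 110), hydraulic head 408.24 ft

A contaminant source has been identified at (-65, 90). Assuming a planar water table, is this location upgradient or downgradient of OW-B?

upgradient

Taking OW-A as reference: OW-B−OW-A = (60, 100, -0.33); OW-C−OW-A = (25, 95, -0.16).
Solve a·Δx + b·Δy = Δh: det = 60·95 − 25·100 = 3200.
∂h/∂x = [(-0.33)·95 − (-0.16)·100] / 3200 = -0.004797
∂h/∂y = [60·(-0.16) − 25·(-0.33)] / 3200 = -0.0004219
Head at (-65, 90) = 408.40 + (-0.004797)·(-155) + (-0.0004219)·(75) = 409.11 ft.
That is higher than the 408.07 ft at OW-B, so the point is upgradient.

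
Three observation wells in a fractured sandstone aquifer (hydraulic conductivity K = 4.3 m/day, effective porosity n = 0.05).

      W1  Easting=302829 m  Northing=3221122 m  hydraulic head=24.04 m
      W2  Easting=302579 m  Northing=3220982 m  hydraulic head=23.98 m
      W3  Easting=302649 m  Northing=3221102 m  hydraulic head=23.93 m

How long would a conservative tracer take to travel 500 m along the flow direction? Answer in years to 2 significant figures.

With h = a·x + b·y + c and W1 as origin, the differences give:
  (-250)·a + (-140)·b = -0.06
  (-180)·a + (-20)·b = -0.11
Eliminate b (×(-20) and ×(-140), subtract): -20200·a = -14.200 → a = ∂h/∂x = +0.0007030
Back-substitute: b = ∂h/∂y = -0.0008267.
|∇h| = √(0.0007030² + -0.0008267²) = 0.001085
Seepage velocity v = K·i/n = 4.3 × 0.001085 / 0.05 = 0.09331 m/day.
t = 500 / 0.09331 = 5358 days = 14.7 years.

15 years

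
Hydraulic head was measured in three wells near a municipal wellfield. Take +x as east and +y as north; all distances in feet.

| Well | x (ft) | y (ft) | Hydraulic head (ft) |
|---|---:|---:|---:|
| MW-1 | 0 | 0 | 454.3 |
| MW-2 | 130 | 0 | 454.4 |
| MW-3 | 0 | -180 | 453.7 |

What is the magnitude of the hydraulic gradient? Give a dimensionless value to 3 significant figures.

0.00342

∂h/∂x = (454.4 − 454.3) / (130 − 0) = +0.0007692
∂h/∂y = (453.7 − 454.3) / (-180 − 0) = +0.003333
|∇h| = √(0.0007692² + 0.003333²) = 0.003421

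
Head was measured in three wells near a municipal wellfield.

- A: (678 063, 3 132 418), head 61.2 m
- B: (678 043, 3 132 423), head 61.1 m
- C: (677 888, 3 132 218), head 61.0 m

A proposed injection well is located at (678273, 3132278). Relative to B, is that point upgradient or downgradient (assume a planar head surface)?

With h = a·x + b·y + c and A as origin, the differences give:
  (-20)·a + 5·b = -0.1
  (-175)·a + (-200)·b = -0.2
Eliminate b (×(-200) and ×5, subtract): 4875·a = 21.00 → a = ∂h/∂x = +0.004308
Back-substitute: b = ∂h/∂y = -0.002769.
Head at (678273, 3132278) = 61.2 + (+0.004308)·(210) + (-0.002769)·(-140) = 62.49 m.
That is higher than the 61.1 m at B, so the point is upgradient.

upgradient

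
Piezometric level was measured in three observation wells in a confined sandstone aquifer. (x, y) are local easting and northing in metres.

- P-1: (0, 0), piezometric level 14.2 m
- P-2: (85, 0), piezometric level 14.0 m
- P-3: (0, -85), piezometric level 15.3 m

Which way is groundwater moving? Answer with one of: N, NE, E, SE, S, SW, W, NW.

∂h/∂x = (14.0 − 14.2) / (85 − 0) = -0.002353
∂h/∂y = (15.3 − 14.2) / (-85 − 0) = -0.01294
Flow = −∇h = (+0.002353 east, +0.01294 north), which points north.

N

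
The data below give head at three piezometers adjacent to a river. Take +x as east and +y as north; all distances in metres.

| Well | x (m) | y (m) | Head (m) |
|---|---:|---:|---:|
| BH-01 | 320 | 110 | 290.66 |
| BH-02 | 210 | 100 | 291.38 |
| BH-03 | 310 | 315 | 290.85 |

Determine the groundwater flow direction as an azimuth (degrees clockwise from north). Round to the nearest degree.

095°

Taking BH-01 as reference: BH-02−BH-01 = (-110, -10, +0.72); BH-03−BH-01 = (-10, 205, +0.19).
Solve a·Δx + b·Δy = Δh: det = (-110)·205 − (-10)·(-10) = -22650.
∂h/∂x = [(+0.72)·205 − (+0.19)·(-10)] / -22650 = -0.006600
∂h/∂y = [(-110)·(+0.19) − (-10)·(+0.72)] / -22650 = +0.0006049
Flow direction (−∇h) has components (+0.006600 E, -0.0006049 N).
Azimuth = atan2(E, N) = atan2(+0.006600, -0.0006049) = 95.2° ≈ 095°.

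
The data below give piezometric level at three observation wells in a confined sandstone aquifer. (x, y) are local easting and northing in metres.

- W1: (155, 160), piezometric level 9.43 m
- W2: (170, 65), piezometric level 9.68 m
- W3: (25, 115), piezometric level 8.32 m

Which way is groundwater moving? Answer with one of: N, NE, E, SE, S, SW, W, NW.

W

Taking W1 as reference: W2−W1 = (15, -95, +0.25); W3−W1 = (-130, -45, -1.11).
Determinant of the coordinate differences = 15·(-45) − (-130)·(-95) = -13025.
∂h/∂x = [(+0.25)·(-45) − (-1.11)·(-95)] / -13025 = +0.008960
∂h/∂y = [15·(-1.11) − (-130)·(+0.25)] / -13025 = -0.001217
Flow = −∇h = (-0.008960 east, +0.001217 north), which points west.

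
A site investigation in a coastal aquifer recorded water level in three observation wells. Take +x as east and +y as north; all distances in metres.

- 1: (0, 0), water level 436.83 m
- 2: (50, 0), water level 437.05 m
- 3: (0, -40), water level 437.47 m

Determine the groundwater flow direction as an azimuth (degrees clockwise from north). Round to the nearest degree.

∂h/∂x = (437.05 − 436.83) / (50 − 0) = +0.004400
∂h/∂y = (437.47 − 436.83) / (-40 − 0) = -0.01600
Flow direction (−∇h) has components (-0.004400 E, +0.01600 N).
Azimuth = atan2(E, N) = atan2(-0.004400, +0.01600) = 344.6° ≈ 345°.

345°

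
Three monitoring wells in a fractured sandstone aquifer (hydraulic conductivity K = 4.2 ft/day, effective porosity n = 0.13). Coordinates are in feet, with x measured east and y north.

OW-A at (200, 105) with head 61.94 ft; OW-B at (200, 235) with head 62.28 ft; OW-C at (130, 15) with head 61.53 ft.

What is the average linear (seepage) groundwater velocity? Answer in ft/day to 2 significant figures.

With h = a·x + b·y + c and OW-A as origin, the differences give:
  0·a + 130·b = +0.34
  (-70)·a + (-90)·b = -0.41
Eliminate b (×(-90) and ×130, subtract): 9100·a = 22.700 → a = ∂h/∂x = +0.002495
Back-substitute: b = ∂h/∂y = +0.002615.
|∇h| = √(0.002495² + 0.002615²) = 0.003614
Seepage velocity v = K·i/n = 4.2 × 0.003614 / 0.13 = 0.1168 ft/day.

0.12 ft/day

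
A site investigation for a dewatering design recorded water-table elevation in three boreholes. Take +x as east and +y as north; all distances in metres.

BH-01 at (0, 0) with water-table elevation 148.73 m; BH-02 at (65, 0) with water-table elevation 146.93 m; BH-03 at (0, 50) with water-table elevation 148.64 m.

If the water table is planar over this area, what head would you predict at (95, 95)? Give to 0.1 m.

145.9 m

∂h/∂x = (146.93 − 148.73) / (65 − 0) = -0.02769
∂h/∂y = (148.64 − 148.73) / (50 − 0) = -0.001800
h(95, 95) = 148.73 + (-0.02769)·(95) + (-0.001800)·(95) = 148.73 -2.631 -0.171 = 145.928 m.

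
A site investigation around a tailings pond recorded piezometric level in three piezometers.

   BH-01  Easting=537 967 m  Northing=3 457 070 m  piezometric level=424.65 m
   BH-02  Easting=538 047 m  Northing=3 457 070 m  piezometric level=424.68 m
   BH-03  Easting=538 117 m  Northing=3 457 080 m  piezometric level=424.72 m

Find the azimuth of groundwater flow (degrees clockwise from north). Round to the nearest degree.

195°

Differences from BH-01: to BH-02 (Δx, Δy, Δh) = (80, 0, +0.03); to BH-03 = (150, 10, +0.07).
Solve a·Δx + b·Δy = Δh: det = 80·10 − 150·0 = 800.
∂h/∂x = [(+0.03)·10 − (+0.07)·0] / 800 = +0.0003750
∂h/∂y = [80·(+0.07) − 150·(+0.03)] / 800 = +0.001375
Flow direction (−∇h) has components (-0.0003750 E, -0.001375 N).
Azimuth = atan2(E, N) = atan2(-0.0003750, -0.001375) = 195.3° ≈ 195°.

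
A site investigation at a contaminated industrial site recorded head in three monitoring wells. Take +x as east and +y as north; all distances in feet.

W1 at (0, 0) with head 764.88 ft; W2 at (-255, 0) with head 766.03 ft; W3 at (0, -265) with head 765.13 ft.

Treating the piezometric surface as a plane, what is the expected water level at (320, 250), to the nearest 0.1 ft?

∂h/∂x = (766.03 − 764.88) / (-255 − 0) = -0.004510
∂h/∂y = (765.13 − 764.88) / (-265 − 0) = -0.0009434
h(320, 250) = 764.88 + (-0.004510)·(320) + (-0.0009434)·(250) = 764.88 -1.443 -0.236 = 763.201 ft.

763.2 ft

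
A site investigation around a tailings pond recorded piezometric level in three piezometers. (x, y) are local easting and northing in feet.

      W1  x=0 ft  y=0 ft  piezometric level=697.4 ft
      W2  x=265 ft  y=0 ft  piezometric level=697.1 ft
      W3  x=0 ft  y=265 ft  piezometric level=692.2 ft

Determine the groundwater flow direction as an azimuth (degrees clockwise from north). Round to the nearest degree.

003°

∂h/∂x = (697.1 − 697.4) / (265 − 0) = -0.001132
∂h/∂y = (692.2 − 697.4) / (265 − 0) = -0.01962
Flow direction (−∇h) has components (+0.001132 E, +0.01962 N).
Azimuth = atan2(E, N) = atan2(+0.001132, +0.01962) = 3.3° ≈ 003°.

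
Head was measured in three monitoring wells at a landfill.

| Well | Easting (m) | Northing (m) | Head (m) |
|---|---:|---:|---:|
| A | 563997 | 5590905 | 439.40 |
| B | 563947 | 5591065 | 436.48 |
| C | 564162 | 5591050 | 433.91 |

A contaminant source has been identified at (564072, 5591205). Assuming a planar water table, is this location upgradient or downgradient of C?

With h = a·x + b·y + c and A as origin, the differences give:
  (-50)·a + 160·b = -2.92
  165·a + 145·b = -5.49
Eliminate b (×145 and ×160, subtract): -33650·a = 455.000 → a = ∂h/∂x = -0.01352
Back-substitute: b = ∂h/∂y = -0.02248.
Head at (564072, 5591205) = 439.40 + (-0.01352)·(75) + (-0.02248)·(300) = 431.64 m.
That is lower than the 433.91 m at C, so the point is downgradient.

downgradient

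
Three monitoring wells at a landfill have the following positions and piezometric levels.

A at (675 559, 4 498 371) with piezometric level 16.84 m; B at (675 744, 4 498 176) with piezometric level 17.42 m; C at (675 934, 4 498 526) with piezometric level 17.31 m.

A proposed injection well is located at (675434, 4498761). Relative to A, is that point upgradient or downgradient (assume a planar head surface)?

With h = a·x + b·y + c and A as origin, the differences give:
  185·a + (-195)·b = +0.58
  375·a + 155·b = +0.47
Eliminate b (×155 and ×(-195), subtract): 101800·a = 181.550 → a = ∂h/∂x = +0.001783
Back-substitute: b = ∂h/∂y = -0.001282.
Head at (675434, 4498761) = 16.84 + (+0.001783)·(-125) + (-0.001282)·(390) = 16.12 m.
That is lower than the 16.84 m at A, so the point is downgradient.

downgradient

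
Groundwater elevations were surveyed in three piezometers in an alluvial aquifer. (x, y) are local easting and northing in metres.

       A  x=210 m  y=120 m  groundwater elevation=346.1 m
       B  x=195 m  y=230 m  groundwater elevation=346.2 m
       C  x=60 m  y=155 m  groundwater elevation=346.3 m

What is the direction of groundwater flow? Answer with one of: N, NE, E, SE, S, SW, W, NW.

SE

Three-point gradient (reference A): Δ to B = (-15, 110, +0.1), Δ to C = (-150, 35, +0.2).
∂h/∂x = -0.001158, ∂h/∂y = +0.0007512 (det = 15975).
Flow = −∇h = (+0.001158 east, -0.0007512 north), which points southeast.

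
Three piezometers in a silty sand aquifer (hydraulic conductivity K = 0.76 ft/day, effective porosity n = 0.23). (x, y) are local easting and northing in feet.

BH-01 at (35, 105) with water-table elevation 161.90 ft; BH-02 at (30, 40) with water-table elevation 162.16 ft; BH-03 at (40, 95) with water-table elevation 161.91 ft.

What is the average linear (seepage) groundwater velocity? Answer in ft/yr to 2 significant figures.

Three-point gradient (reference BH-01): Δ to BH-02 = (-5, -65, +0.26), Δ to BH-03 = (5, -10, +0.01).
∂h/∂x = -0.005200, ∂h/∂y = -0.003600 (det = 375).
|∇h| = √(-0.005200² + -0.003600²) = 0.006325
Seepage velocity v = K·i/n = 0.76 × 0.006325 / 0.23 = 0.0209 ft/day = 7.634 ft/yr.

7.6 ft/yr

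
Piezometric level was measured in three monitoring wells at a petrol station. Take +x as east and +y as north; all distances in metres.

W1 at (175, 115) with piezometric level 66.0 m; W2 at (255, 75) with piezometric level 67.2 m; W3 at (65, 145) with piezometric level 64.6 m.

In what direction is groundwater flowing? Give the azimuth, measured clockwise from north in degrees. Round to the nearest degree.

With h = a·x + b·y + c and W1 as origin, the differences give:
  80·a + (-40)·b = +1.2
  (-110)·a + 30·b = -1.4
Eliminate b (×30 and ×(-40), subtract): -2000·a = -20.00 → a = ∂h/∂x = +0.01000
Back-substitute: b = ∂h/∂y = -0.010000.
Flow direction (−∇h) has components (-0.01000 E, +0.010000 N).
Azimuth = atan2(E, N) = atan2(-0.01000, +0.010000) = 315.0° ≈ 315°.

315°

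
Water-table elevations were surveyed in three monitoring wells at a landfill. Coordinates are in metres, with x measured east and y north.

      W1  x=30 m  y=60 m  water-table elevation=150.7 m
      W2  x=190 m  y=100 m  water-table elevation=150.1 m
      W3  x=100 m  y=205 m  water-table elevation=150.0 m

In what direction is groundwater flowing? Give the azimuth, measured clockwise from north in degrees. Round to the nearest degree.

Differences from W1: to W2 (Δx, Δy, Δh) = (160, 40, -0.6); to W3 = (70, 145, -0.7).
Solve a·Δx + b·Δy = Δh: det = 160·145 − 70·40 = 20400.
∂h/∂x = [(-0.6)·145 − (-0.7)·40] / 20400 = -0.002892
∂h/∂y = [160·(-0.7) − 70·(-0.6)] / 20400 = -0.003431
Flow direction (−∇h) has components (+0.002892 E, +0.003431 N).
Azimuth = atan2(E, N) = atan2(+0.002892, +0.003431) = 40.1° ≈ 040°.

040°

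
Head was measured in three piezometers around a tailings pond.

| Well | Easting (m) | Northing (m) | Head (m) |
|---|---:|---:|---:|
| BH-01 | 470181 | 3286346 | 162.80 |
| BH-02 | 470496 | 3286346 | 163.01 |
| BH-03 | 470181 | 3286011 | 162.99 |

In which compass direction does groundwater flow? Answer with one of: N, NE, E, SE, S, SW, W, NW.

∂h/∂x = (163.01 − 162.80) / (470496 − 470181) = +0.0006667
∂h/∂y = (162.99 − 162.80) / (3286011 − 3286346) = -0.0005672
Flow = −∇h = (-0.0006667 east, +0.0005672 north), which points northwest.

NW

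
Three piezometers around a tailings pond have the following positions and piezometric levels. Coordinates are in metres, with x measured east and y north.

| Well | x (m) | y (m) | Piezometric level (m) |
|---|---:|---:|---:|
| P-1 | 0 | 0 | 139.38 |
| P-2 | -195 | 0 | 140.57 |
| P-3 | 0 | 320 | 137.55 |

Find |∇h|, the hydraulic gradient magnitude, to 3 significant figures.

∂h/∂x = (140.57 − 139.38) / (-195 − 0) = -0.006103
∂h/∂y = (137.55 − 139.38) / (320 − 0) = -0.005719
|∇h| = √(-0.006103² + -0.005719²) = 0.008364

0.00836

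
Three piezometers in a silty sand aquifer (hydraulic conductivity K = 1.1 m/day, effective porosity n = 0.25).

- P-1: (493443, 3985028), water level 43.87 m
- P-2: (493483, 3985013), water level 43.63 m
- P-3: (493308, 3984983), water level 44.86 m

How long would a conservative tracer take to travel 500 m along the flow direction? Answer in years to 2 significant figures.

Taking P-1 as reference: P-2−P-1 = (40, -15, -0.24); P-3−P-1 = (-135, -45, +0.99).
Solve a·Δx + b·Δy = Δh: det = 40·(-45) − (-135)·(-15) = -3825.
∂h/∂x = [(-0.24)·(-45) − (+0.99)·(-15)] / -3825 = -0.006706
∂h/∂y = [40·(+0.99) − (-135)·(-0.24)] / -3825 = -0.001882
|∇h| = √(-0.006706² + -0.001882²) = 0.006965
Seepage velocity v = K·i/n = 1.1 × 0.006965 / 0.25 = 0.03065 m/day.
t = 500 / 0.03065 = 1.631e+04 days = 44.7 years.

45 years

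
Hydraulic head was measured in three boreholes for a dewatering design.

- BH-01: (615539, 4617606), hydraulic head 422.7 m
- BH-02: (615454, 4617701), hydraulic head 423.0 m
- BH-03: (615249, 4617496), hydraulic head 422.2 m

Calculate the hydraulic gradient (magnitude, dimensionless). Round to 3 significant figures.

0.00353

With h = a·x + b·y + c and BH-01 as origin, the differences give:
  (-85)·a + 95·b = +0.3
  (-290)·a + (-110)·b = -0.5
Eliminate b (×(-110) and ×95, subtract): 36900·a = 14.50 → a = ∂h/∂x = +0.0003930
Back-substitute: b = ∂h/∂y = +0.003509.
|∇h| = √(0.0003930² + 0.003509²) = 0.003531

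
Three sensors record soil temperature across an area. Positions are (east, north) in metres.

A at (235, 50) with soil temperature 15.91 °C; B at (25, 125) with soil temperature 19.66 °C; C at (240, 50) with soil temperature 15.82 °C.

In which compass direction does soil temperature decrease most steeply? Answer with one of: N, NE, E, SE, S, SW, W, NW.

With T = a·x + b·y + c and A as origin, the differences give:
  (-210)·a + 75·b = +3.75
  5·a + 0·b = -0.09
Eliminate b (×0 and ×75, subtract): -375·a = 6.750 → a = ∂T/∂x = -0.01800
Back-substitute: b = ∂T/∂y = -0.0004000.
Steepest decrease is along −∇f = (+0.01800 E, +0.0004000 N) → east.

E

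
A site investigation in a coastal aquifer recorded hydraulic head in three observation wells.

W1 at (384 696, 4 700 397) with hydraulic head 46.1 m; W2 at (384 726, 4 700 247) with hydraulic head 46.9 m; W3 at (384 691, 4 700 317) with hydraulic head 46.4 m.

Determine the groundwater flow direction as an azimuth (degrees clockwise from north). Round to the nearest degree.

With h = a·x + b·y + c and W1 as origin, the differences give:
  30·a + (-150)·b = +0.8
  (-5)·a + (-80)·b = +0.3
Eliminate b (×(-80) and ×(-150), subtract): -3150·a = -19.00 → a = ∂h/∂x = +0.006032
Back-substitute: b = ∂h/∂y = -0.004127.
Flow direction (−∇h) has components (-0.006032 E, +0.004127 N).
Azimuth = atan2(E, N) = atan2(-0.006032, +0.004127) = 304.4° ≈ 304°.

304°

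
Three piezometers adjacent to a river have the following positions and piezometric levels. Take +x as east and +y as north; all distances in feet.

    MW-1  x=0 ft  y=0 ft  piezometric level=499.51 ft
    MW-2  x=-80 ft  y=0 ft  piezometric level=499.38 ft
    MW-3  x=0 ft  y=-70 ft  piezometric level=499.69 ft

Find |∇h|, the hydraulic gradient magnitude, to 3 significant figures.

0.00304

∂h/∂x = (499.38 − 499.51) / (-80 − 0) = +0.001625
∂h/∂y = (499.69 − 499.51) / (-70 − 0) = -0.002571
|∇h| = √(0.001625² + -0.002571²) = 0.003041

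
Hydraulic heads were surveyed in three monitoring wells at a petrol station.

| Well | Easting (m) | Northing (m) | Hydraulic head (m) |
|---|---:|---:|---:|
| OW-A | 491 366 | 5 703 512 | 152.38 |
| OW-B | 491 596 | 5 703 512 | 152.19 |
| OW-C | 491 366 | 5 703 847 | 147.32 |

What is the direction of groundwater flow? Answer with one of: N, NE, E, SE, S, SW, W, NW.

N

∂h/∂x = (152.19 − 152.38) / (491596 − 491366) = -0.0008261
∂h/∂y = (147.32 − 152.38) / (5703847 − 5703512) = -0.01510
Flow = −∇h = (+0.0008261 east, +0.01510 north), which points north.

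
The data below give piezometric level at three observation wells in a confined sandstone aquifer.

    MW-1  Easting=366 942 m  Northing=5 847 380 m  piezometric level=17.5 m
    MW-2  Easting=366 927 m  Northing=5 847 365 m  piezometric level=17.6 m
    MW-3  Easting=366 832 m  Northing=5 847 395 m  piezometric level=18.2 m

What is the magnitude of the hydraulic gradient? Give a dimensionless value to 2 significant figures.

0.0064

Taking MW-1 as reference: MW-2−MW-1 = (-15, -15, +0.1); MW-3−MW-1 = (-110, 15, +0.7).
Determinant of the coordinate differences = (-15)·15 − (-110)·(-15) = -1875.
∂h/∂x = [(+0.1)·15 − (+0.7)·(-15)] / -1875 = -0.006400
∂h/∂y = [(-15)·(+0.7) − (-110)·(+0.1)] / -1875 = -0.0002667
|∇h| = √(-0.006400² + -0.0002667²) = 0.006406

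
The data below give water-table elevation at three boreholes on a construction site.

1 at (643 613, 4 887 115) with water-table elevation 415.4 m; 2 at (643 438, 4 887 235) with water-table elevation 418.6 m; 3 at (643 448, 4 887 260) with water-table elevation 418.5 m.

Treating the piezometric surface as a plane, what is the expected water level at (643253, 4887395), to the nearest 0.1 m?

With h = a·x + b·y + c and 1 as origin, the differences give:
  (-175)·a + 120·b = +3.2
  (-165)·a + 145·b = +3.1
Eliminate b (×145 and ×120, subtract): -5575·a = 92.00 → a = ∂h/∂x = -0.01650
Back-substitute: b = ∂h/∂y = +0.002601.
h(643253, 4887395) = 415.4 + (-0.01650)·(-360) + (+0.002601)·(280) = 415.4 +5.941 +0.728 = 422.069 m.

422.1 m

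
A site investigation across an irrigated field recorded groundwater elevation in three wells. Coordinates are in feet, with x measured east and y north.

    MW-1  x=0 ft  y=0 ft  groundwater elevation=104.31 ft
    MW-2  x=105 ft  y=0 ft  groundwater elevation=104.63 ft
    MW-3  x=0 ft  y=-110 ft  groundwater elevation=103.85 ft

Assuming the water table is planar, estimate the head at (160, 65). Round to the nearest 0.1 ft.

105.1 ft

∂h/∂x = (104.63 − 104.31) / (105 − 0) = +0.003048
∂h/∂y = (103.85 − 104.31) / (-110 − 0) = +0.004182
h(160, 65) = 104.31 + (+0.003048)·(160) + (+0.004182)·(65) = 104.31 +0.488 +0.272 = 105.069 ft.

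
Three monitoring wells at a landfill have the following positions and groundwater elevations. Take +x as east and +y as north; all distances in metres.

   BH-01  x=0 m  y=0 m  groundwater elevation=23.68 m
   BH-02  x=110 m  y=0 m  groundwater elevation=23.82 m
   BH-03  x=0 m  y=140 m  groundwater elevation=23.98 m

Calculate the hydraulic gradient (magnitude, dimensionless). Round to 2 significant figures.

∂h/∂x = (23.82 − 23.68) / (110 − 0) = +0.001273
∂h/∂y = (23.98 − 23.68) / (140 − 0) = +0.002143
|∇h| = √(0.001273² + 0.002143²) = 0.002493

0.0025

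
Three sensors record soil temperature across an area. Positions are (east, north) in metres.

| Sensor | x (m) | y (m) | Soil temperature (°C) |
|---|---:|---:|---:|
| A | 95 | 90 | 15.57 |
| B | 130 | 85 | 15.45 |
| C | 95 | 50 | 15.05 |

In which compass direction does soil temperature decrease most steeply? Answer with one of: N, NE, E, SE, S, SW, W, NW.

S

With T = a·x + b·y + c and A as origin, the differences give:
  35·a + (-5)·b = -0.12
  0·a + (-40)·b = -0.52
Eliminate b (×(-40) and ×(-5), subtract): -1400·a = 2.200 → a = ∂T/∂x = -0.001571
Back-substitute: b = ∂T/∂y = +0.01300.
Steepest decrease is along −∇f = (+0.001571 E, -0.01300 N) → south.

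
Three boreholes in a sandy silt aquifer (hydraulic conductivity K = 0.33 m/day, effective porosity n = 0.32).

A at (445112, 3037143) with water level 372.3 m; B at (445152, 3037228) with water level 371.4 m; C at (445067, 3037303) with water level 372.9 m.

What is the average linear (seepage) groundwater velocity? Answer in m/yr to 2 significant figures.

Taking A as reference: B−A = (40, 85, -0.9); C−A = (-45, 160, +0.6).
Solve a·Δx + b·Δy = Δh: det = 40·160 − (-45)·85 = 10225.
∂h/∂x = [(-0.9)·160 − (+0.6)·85] / 10225 = -0.01907
∂h/∂y = [40·(+0.6) − (-45)·(-0.9)] / 10225 = -0.001614
|∇h| = √(-0.01907² + -0.001614²) = 0.01914
Seepage velocity v = K·i/n = 0.33 × 0.01914 / 0.32 = 0.01974 m/day = 7.21 m/yr.

7.2 m/yr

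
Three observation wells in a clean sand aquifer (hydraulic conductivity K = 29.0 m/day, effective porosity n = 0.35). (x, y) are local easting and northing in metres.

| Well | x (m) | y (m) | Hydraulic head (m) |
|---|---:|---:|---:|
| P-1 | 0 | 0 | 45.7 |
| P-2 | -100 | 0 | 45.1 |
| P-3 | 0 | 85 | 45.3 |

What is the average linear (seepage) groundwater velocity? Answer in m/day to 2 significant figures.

0.63 m/day

∂h/∂x = (45.1 − 45.7) / (-100 − 0) = +0.006000
∂h/∂y = (45.3 − 45.7) / (85 − 0) = -0.004706
|∇h| = √(0.006000² + -0.004706²) = 0.007625
Seepage velocity v = K·i/n = 29.0 × 0.007625 / 0.35 = 0.6318 m/day.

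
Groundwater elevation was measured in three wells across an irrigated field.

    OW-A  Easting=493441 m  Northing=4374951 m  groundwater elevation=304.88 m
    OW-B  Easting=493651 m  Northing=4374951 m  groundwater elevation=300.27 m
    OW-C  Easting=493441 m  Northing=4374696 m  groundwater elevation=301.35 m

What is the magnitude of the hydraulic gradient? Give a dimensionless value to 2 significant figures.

0.026

∂h/∂x = (300.27 − 304.88) / (493651 − 493441) = -0.02195
∂h/∂y = (301.35 − 304.88) / (4374696 − 4374951) = +0.01384
|∇h| = √(-0.02195² + 0.01384²) = 0.02595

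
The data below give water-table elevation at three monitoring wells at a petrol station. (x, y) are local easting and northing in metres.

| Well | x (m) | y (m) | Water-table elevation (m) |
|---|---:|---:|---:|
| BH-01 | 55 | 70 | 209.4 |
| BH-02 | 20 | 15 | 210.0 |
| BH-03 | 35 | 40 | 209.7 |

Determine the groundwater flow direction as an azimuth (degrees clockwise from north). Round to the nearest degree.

315°

With h = a·x + b·y + c and BH-01 as origin, the differences give:
  (-35)·a + (-55)·b = +0.6
  (-20)·a + (-30)·b = +0.3
Eliminate b (×(-30) and ×(-55), subtract): -50·a = -1.50 → a = ∂h/∂x = +0.03000
Back-substitute: b = ∂h/∂y = -0.03000.
Flow direction (−∇h) has components (-0.03000 E, +0.03000 N).
Azimuth = atan2(E, N) = atan2(-0.03000, +0.03000) = 315.0° ≈ 315°.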